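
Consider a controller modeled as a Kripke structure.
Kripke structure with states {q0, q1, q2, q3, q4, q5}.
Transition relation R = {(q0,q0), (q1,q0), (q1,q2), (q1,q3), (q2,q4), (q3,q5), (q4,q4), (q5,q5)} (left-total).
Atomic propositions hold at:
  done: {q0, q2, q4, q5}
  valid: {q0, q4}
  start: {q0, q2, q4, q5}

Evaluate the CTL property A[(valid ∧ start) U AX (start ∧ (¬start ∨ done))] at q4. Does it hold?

Sat(valid ∧ start) = {q0, q4}
Sat(¬start) = {q1, q3}
Sat(¬start ∨ done) = {q0, q1, q2, q3, q4, q5}
Sat(start ∧ (¬start ∨ done)) = {q0, q2, q4, q5}
Sat(AX (start ∧ (¬start ∨ done))) = {s : every successor in {q0, q2, q4, q5}} = {q0, q2, q3, q4, q5}
A[(valid ∧ start) U AX (start ∧ (¬start ∨ done))]: least fixpoint, start Z0 = Sat(AX (start ∧ (¬start ∨ done))) = {q0, q2, q3, q4, q5}, add states in Sat(valid ∧ start) with every successor in Z. Already a fixed point.
Sat(A[(valid ∧ start) U AX (start ∧ (¬start ∨ done))]) = {q0, q2, q3, q4, q5}
q4 ∈ Sat(A[(valid ∧ start) U AX (start ∧ (¬start ∨ done))]) = {q0, q2, q3, q4, q5}, so the formula holds at q4.

Yes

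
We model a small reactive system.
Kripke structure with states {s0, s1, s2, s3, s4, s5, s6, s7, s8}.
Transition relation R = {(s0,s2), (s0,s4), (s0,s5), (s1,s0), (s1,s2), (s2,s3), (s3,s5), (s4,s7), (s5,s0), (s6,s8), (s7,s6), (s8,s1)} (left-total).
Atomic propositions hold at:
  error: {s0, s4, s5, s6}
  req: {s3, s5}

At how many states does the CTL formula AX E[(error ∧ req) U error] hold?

3

Sat(error ∧ req) = {s5}
E[(error ∧ req) U error]: least fixpoint, start Z0 = Sat(error) = {s0, s4, s5, s6}, add states in Sat(error ∧ req) with some successor in Z. Already a fixed point.
Sat(E[(error ∧ req) U error]) = {s0, s4, s5, s6}
Sat(AX E[(error ∧ req) U error]) = {s : every successor in {s0, s4, s5, s6}} = {s3, s5, s7}
|Sat(AX E[(error ∧ req) U error])| = |{s3, s5, s7}| = 3.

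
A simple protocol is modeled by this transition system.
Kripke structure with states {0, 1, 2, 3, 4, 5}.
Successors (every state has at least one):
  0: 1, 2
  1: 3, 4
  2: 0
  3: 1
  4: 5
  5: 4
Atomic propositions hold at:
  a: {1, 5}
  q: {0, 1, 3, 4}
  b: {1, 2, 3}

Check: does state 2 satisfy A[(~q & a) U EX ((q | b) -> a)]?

No

Sat(~q) = {2, 5}
Sat(~q & a) = {5}
Sat(q | b) = {0, 1, 2, 3, 4}
Sat((q | b) -> a) = {1, 5}
Sat(EX ((q | b) -> a)) = {s : some successor in {1, 5}} = {0, 3, 4}
A[(~q & a) U EX ((q | b) -> a)]: least fixpoint, start Z0 = Sat(EX ((q | b) -> a)) = {0, 3, 4}, add states in Sat(~q & a) with every successor in Z. Z1 = {0, 3, 4, 5}; fixed.
Sat(A[(~q & a) U EX ((q | b) -> a)]) = {0, 3, 4, 5}
2 ∉ Sat(A[(~q & a) U EX ((q | b) -> a)]) = {0, 3, 4, 5}, so the formula does not hold at 2.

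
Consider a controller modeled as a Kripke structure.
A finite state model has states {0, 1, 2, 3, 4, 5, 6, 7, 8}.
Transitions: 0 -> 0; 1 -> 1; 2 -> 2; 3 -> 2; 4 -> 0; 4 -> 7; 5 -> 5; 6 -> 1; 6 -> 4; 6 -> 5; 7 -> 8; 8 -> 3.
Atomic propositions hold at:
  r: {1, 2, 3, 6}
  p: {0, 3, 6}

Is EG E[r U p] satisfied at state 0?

Yes

E[r U p]: least fixpoint, start Z0 = Sat(p) = {0, 3, 6}, add states in Sat(r) with some successor in Z. Already a fixed point.
Sat(E[r U p]) = {0, 3, 6}
EG E[r U p]: greatest fixpoint, start Z0 = {0, 3, 6}, keep only states in Sat with some successor in Z. Z1 = {0}; fixed.
Sat(EG E[r U p]) = {0}
0 ∈ Sat(EG E[r U p]) = {0}, so the formula holds at 0.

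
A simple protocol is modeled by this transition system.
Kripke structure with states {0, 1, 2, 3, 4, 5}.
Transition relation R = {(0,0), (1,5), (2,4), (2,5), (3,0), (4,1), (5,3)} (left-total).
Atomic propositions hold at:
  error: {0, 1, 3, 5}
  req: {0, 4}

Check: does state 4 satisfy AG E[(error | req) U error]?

Sat(error | req) = {0, 1, 3, 4, 5}
E[(error | req) U error]: least fixpoint, start Z0 = Sat(error) = {0, 1, 3, 5}, add states in Sat(error | req) with some successor in Z. Z1 = {0, 1, 3, 4, 5}; fixed.
Sat(E[(error | req) U error]) = {0, 1, 3, 4, 5}
AG E[(error | req) U error]: greatest fixpoint, start Z0 = {0, 1, 3, 4, 5}, keep only states in Sat with every successor in Z. Already a fixed point.
Sat(AG E[(error | req) U error]) = {0, 1, 3, 4, 5}
4 ∈ Sat(AG E[(error | req) U error]) = {0, 1, 3, 4, 5}, so the formula holds at 4.

Yes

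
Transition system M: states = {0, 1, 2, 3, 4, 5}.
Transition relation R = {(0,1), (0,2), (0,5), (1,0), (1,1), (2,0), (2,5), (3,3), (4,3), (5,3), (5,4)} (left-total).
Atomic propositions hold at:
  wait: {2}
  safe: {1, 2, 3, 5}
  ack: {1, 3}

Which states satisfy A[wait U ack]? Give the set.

{1, 3}

A[wait U ack]: least fixpoint, start Z0 = Sat(ack) = {1, 3}, add states in Sat(wait) with every successor in Z. Already a fixed point.
Sat(A[wait U ack]) = {1, 3}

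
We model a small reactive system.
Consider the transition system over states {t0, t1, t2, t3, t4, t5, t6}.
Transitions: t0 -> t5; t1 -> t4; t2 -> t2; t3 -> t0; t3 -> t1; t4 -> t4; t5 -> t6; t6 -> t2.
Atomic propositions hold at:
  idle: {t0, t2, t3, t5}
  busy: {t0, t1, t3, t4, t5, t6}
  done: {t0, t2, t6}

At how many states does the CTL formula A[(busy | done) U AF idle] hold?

Sat(busy | done) = {t0, t1, t2, t3, t4, t5, t6}
AF idle: least fixpoint, start Z0 = {t0, t2, t3, t5}, add states with every successor in Z. Z1 = {t0, t2, t3, t5, t6}; fixed.
Sat(AF idle) = {t0, t2, t3, t5, t6}
A[(busy | done) U AF idle]: least fixpoint, start Z0 = Sat(AF idle) = {t0, t2, t3, t5, t6}, add states in Sat(busy | done) with every successor in Z. Already a fixed point.
Sat(A[(busy | done) U AF idle]) = {t0, t2, t3, t5, t6}
|Sat(A[(busy | done) U AF idle])| = |{t0, t2, t3, t5, t6}| = 5.

5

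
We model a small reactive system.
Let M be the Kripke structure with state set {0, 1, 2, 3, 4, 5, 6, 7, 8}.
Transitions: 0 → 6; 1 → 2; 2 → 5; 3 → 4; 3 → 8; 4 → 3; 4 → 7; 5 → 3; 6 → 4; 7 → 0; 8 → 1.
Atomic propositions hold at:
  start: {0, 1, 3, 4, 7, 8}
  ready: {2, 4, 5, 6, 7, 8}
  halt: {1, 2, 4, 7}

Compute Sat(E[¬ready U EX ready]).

Sat(¬ready) = {0, 1, 3}
Sat(EX ready) = {s : some successor in {2, 4, 5, 6, 7, 8}} = {0, 1, 2, 3, 4, 6}
E[¬ready U EX ready]: least fixpoint, start Z0 = Sat(EX ready) = {0, 1, 2, 3, 4, 6}, add states in Sat(¬ready) with some successor in Z. Already a fixed point.
Sat(E[¬ready U EX ready]) = {0, 1, 2, 3, 4, 6}

{0, 1, 2, 3, 4, 6}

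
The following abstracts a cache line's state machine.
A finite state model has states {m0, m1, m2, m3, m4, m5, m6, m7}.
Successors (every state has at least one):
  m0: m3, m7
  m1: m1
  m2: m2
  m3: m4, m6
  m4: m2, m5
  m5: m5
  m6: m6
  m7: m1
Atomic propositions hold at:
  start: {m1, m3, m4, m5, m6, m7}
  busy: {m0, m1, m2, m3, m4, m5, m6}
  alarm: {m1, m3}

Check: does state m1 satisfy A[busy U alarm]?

A[busy U alarm]: least fixpoint, start Z0 = Sat(alarm) = {m1, m3}, add states in Sat(busy) with every successor in Z. Already a fixed point.
Sat(A[busy U alarm]) = {m1, m3}
m1 ∈ Sat(A[busy U alarm]) = {m1, m3}, so the formula holds at m1.

Yes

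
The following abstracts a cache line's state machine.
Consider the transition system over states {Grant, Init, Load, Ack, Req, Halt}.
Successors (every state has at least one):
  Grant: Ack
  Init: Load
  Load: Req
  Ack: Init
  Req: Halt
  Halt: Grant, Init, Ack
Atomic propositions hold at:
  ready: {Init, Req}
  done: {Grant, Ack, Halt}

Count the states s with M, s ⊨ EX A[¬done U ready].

Sat(¬done) = {Init, Load, Req}
A[¬done U ready]: least fixpoint, start Z0 = Sat(ready) = {Init, Req}, add states in Sat(¬done) with every successor in Z. Z1 = {Init, Load, Req}; fixed.
Sat(A[¬done U ready]) = {Init, Load, Req}
Sat(EX A[¬done U ready]) = {s : some successor in {Init, Load, Req}} = {Init, Load, Ack, Halt}
|Sat(EX A[¬done U ready])| = |{Init, Load, Ack, Halt}| = 4.

4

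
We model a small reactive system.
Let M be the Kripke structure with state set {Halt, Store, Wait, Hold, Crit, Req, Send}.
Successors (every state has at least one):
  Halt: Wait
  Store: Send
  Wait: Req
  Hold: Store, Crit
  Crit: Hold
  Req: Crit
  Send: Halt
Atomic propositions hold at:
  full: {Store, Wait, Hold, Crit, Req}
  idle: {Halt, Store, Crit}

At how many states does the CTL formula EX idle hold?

Sat(EX idle) = {s : some successor in {Halt, Store, Crit}} = {Hold, Req, Send}
|Sat(EX idle)| = |{Hold, Req, Send}| = 3.

3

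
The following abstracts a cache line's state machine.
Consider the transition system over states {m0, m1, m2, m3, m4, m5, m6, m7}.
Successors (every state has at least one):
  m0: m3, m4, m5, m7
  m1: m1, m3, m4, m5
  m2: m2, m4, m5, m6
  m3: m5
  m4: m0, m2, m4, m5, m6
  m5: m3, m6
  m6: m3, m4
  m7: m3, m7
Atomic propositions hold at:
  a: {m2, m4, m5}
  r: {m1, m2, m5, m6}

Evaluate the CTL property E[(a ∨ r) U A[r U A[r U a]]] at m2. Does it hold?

Yes

Sat(a ∨ r) = {m1, m2, m4, m5, m6}
A[r U a]: least fixpoint, start Z0 = Sat(a) = {m2, m4, m5}, add states in Sat(r) with every successor in Z. Already a fixed point.
Sat(A[r U a]) = {m2, m4, m5}
A[r U A[r U a]]: least fixpoint, start Z0 = Sat(A[r U a]) = {m2, m4, m5}, add states in Sat(r) with every successor in Z. Already a fixed point.
Sat(A[r U A[r U a]]) = {m2, m4, m5}
E[(a ∨ r) U A[r U A[r U a]]]: least fixpoint, start Z0 = Sat(A[r U A[r U a]]) = {m2, m4, m5}, add states in Sat(a ∨ r) with some successor in Z. Z1 = {m1, m2, m4, m5, m6}; fixed.
Sat(E[(a ∨ r) U A[r U A[r U a]]]) = {m1, m2, m4, m5, m6}
m2 ∈ Sat(E[(a ∨ r) U A[r U A[r U a]]]) = {m1, m2, m4, m5, m6}, so the formula holds at m2.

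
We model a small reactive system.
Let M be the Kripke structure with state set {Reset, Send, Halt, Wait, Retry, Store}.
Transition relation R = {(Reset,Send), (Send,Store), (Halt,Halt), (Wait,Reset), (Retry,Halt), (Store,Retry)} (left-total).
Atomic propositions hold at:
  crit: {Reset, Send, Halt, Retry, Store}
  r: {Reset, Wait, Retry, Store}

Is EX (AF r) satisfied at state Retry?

No

AF r: least fixpoint, start Z0 = {Reset, Wait, Retry, Store}, add states with every successor in Z. Z1 = {Reset, Send, Wait, Retry, Store}; fixed.
Sat(AF r) = {Reset, Send, Wait, Retry, Store}
Sat(EX (AF r)) = {s : some successor in {Reset, Send, Wait, Retry, Store}} = {Reset, Send, Wait, Store}
Retry ∉ Sat(EX (AF r)) = {Reset, Send, Wait, Store}, so the formula does not hold at Retry.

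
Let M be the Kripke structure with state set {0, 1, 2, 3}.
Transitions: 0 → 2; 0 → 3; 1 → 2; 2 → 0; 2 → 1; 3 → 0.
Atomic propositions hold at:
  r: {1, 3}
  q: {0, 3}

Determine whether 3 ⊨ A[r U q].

A[r U q]: least fixpoint, start Z0 = Sat(q) = {0, 3}, add states in Sat(r) with every successor in Z. Already a fixed point.
Sat(A[r U q]) = {0, 3}
3 ∈ Sat(A[r U q]) = {0, 3}, so the formula holds at 3.

Yes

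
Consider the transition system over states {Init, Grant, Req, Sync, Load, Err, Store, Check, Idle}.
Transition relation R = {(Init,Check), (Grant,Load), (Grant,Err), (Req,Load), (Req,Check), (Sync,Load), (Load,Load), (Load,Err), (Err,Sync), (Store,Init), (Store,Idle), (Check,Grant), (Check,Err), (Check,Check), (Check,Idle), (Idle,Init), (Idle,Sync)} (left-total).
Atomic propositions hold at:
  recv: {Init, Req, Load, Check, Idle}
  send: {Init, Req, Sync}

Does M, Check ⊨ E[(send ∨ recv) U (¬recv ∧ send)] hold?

Sat(send ∨ recv) = {Init, Req, Sync, Load, Check, Idle}
Sat(¬recv) = {Grant, Sync, Err, Store}
Sat(¬recv ∧ send) = {Sync}
E[(send ∨ recv) U (¬recv ∧ send)]: least fixpoint, start Z0 = Sat((¬recv ∧ send)) = {Sync}, add states in Sat(send ∨ recv) with some successor in Z. Z1 = {Sync, Idle}; Z2 = {Sync, Check, Idle}; Z3 = {Init, Req, Sync, Check, Idle}; fixed.
Sat(E[(send ∨ recv) U (¬recv ∧ send)]) = {Init, Req, Sync, Check, Idle}
Check ∈ Sat(E[(send ∨ recv) U (¬recv ∧ send)]) = {Init, Req, Sync, Check, Idle}, so the formula holds at Check.

Yes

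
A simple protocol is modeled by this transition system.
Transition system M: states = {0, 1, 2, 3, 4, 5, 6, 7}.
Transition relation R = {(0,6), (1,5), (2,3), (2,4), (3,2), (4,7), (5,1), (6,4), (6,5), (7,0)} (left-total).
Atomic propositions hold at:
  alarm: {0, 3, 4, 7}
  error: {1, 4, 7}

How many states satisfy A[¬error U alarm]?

5

Sat(¬error) = {0, 2, 3, 5, 6}
A[¬error U alarm]: least fixpoint, start Z0 = Sat(alarm) = {0, 3, 4, 7}, add states in Sat(¬error) with every successor in Z. Z1 = {0, 2, 3, 4, 7}; fixed.
Sat(A[¬error U alarm]) = {0, 2, 3, 4, 7}
|Sat(A[¬error U alarm])| = |{0, 2, 3, 4, 7}| = 5.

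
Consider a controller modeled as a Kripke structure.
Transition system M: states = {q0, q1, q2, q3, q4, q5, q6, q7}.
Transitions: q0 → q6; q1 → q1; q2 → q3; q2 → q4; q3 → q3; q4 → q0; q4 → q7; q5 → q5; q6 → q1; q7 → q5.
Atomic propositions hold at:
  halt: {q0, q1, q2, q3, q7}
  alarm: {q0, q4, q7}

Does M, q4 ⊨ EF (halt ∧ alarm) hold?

Sat(halt ∧ alarm) = {q0, q7}
EF (halt ∧ alarm): least fixpoint, start Z0 = {q0, q7}, add states with some successor in Z. Z1 = {q0, q4, q7}; Z2 = {q0, q2, q4, q7}; fixed.
Sat(EF (halt ∧ alarm)) = {q0, q2, q4, q7}
q4 ∈ Sat(EF (halt ∧ alarm)) = {q0, q2, q4, q7}, so the formula holds at q4.

Yes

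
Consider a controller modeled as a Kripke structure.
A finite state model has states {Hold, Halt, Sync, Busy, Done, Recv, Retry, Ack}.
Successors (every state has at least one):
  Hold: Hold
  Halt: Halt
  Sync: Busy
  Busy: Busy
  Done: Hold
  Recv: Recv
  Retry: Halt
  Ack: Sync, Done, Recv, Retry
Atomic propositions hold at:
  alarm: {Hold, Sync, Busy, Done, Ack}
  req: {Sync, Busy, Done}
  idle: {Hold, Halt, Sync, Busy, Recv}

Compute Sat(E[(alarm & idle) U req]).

Sat(alarm & idle) = {Hold, Sync, Busy}
E[(alarm & idle) U req]: least fixpoint, start Z0 = Sat(req) = {Sync, Busy, Done}, add states in Sat(alarm & idle) with some successor in Z. Already a fixed point.
Sat(E[(alarm & idle) U req]) = {Sync, Busy, Done}

{Sync, Busy, Done}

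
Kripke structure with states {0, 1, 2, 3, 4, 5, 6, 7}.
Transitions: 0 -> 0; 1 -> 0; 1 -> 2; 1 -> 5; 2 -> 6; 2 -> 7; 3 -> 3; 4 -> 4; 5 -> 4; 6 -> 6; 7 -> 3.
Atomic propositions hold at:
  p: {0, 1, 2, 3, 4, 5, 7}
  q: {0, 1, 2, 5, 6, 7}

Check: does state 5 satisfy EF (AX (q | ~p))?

No

Sat(~p) = {6}
Sat(q | ~p) = {0, 1, 2, 5, 6, 7}
Sat(AX (q | ~p)) = {s : every successor in {0, 1, 2, 5, 6, 7}} = {0, 1, 2, 6}
EF (AX (q | ~p)): least fixpoint, start Z0 = {0, 1, 2, 6}, add states with some successor in Z. Already a fixed point.
Sat(EF (AX (q | ~p))) = {0, 1, 2, 6}
5 ∉ Sat(EF (AX (q | ~p))) = {0, 1, 2, 6}, so the formula does not hold at 5.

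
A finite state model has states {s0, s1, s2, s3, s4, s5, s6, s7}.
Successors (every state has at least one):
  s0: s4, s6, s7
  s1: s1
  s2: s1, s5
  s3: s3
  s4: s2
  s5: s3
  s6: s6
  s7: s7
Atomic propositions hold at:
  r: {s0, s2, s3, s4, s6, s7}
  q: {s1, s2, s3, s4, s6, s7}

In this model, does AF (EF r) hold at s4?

EF r: least fixpoint, start Z0 = {s0, s2, s3, s4, s6, s7}, add states with some successor in Z. Z1 = {s0, s2, s3, s4, s5, s6, s7}; fixed.
Sat(EF r) = {s0, s2, s3, s4, s5, s6, s7}
AF (EF r): least fixpoint, start Z0 = {s0, s2, s3, s4, s5, s6, s7}, add states with every successor in Z. Already a fixed point.
Sat(AF (EF r)) = {s0, s2, s3, s4, s5, s6, s7}
s4 ∈ Sat(AF (EF r)) = {s0, s2, s3, s4, s5, s6, s7}, so the formula holds at s4.

Yes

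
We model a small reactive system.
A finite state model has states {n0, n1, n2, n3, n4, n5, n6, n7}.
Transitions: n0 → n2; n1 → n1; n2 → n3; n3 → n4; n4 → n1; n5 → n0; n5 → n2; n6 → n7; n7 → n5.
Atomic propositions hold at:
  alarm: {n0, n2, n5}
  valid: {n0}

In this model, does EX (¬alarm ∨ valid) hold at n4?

Sat(¬alarm) = {n1, n3, n4, n6, n7}
Sat(¬alarm ∨ valid) = {n0, n1, n3, n4, n6, n7}
Sat(EX (¬alarm ∨ valid)) = {s : some successor in {n0, n1, n3, n4, n6, n7}} = {n1, n2, n3, n4, n5, n6}
n4 ∈ Sat(EX (¬alarm ∨ valid)) = {n1, n2, n3, n4, n5, n6}, so the formula holds at n4.

Yes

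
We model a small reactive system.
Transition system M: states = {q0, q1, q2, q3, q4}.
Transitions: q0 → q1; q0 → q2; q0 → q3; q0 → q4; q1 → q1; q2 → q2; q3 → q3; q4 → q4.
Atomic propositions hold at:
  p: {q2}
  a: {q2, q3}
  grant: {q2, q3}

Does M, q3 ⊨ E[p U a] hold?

E[p U a]: least fixpoint, start Z0 = Sat(a) = {q2, q3}, add states in Sat(p) with some successor in Z. Already a fixed point.
Sat(E[p U a]) = {q2, q3}
q3 ∈ Sat(E[p U a]) = {q2, q3}, so the formula holds at q3.

Yes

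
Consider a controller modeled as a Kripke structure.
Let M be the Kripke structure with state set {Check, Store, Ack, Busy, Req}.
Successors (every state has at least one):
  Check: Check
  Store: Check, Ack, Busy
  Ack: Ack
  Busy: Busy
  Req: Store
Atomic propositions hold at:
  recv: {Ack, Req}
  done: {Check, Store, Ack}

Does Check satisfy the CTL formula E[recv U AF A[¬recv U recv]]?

Sat(¬recv) = {Check, Store, Busy}
A[¬recv U recv]: least fixpoint, start Z0 = Sat(recv) = {Ack, Req}, add states in Sat(¬recv) with every successor in Z. Already a fixed point.
Sat(A[¬recv U recv]) = {Ack, Req}
AF A[¬recv U recv]: least fixpoint, start Z0 = {Ack, Req}, add states with every successor in Z. Already a fixed point.
Sat(AF A[¬recv U recv]) = {Ack, Req}
E[recv U AF A[¬recv U recv]]: least fixpoint, start Z0 = Sat(AF A[¬recv U recv]) = {Ack, Req}, add states in Sat(recv) with some successor in Z. Already a fixed point.
Sat(E[recv U AF A[¬recv U recv]]) = {Ack, Req}
Check ∉ Sat(E[recv U AF A[¬recv U recv]]) = {Ack, Req}, so the formula does not hold at Check.

No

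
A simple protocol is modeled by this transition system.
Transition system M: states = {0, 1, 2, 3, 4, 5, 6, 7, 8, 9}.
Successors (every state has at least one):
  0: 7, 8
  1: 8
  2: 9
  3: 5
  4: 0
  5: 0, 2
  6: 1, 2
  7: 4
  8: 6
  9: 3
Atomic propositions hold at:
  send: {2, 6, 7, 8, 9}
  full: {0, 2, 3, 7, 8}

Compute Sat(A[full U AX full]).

Sat(AX full) = {s : every successor in {0, 2, 3, 7, 8}} = {0, 1, 4, 5, 9}
A[full U AX full]: least fixpoint, start Z0 = Sat(AX full) = {0, 1, 4, 5, 9}, add states in Sat(full) with every successor in Z. Z1 = {0, 1, 2, 3, 4, 5, 7, 9}; fixed.
Sat(A[full U AX full]) = {0, 1, 2, 3, 4, 5, 7, 9}

{0, 1, 2, 3, 4, 5, 7, 9}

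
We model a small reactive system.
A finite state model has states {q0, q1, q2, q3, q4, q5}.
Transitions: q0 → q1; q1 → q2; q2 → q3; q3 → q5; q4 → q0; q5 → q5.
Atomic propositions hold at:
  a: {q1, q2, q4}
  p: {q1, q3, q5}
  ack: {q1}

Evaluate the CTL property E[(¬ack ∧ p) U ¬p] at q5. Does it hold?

No

Sat(¬ack) = {q0, q2, q3, q4, q5}
Sat(¬ack ∧ p) = {q3, q5}
Sat(¬p) = {q0, q2, q4}
E[(¬ack ∧ p) U ¬p]: least fixpoint, start Z0 = Sat(¬p) = {q0, q2, q4}, add states in Sat(¬ack ∧ p) with some successor in Z. Already a fixed point.
Sat(E[(¬ack ∧ p) U ¬p]) = {q0, q2, q4}
q5 ∉ Sat(E[(¬ack ∧ p) U ¬p]) = {q0, q2, q4}, so the formula does not hold at q5.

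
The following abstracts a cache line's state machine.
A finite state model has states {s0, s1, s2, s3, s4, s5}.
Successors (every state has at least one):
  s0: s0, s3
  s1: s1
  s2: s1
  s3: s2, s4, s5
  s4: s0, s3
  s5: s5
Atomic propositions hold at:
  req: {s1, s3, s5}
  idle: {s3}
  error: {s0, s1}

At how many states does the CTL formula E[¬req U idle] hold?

3

Sat(¬req) = {s0, s2, s4}
E[¬req U idle]: least fixpoint, start Z0 = Sat(idle) = {s3}, add states in Sat(¬req) with some successor in Z. Z1 = {s0, s3, s4}; fixed.
Sat(E[¬req U idle]) = {s0, s3, s4}
|Sat(E[¬req U idle])| = |{s0, s3, s4}| = 3.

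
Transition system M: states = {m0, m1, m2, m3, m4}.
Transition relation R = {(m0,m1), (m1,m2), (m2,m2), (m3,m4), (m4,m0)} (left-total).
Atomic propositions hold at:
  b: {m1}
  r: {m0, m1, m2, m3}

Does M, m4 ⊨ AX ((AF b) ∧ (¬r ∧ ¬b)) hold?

No

AF b: least fixpoint, start Z0 = {m1}, add states with every successor in Z. Z1 = {m0, m1}; Z2 = {m0, m1, m4}; Z3 = {m0, m1, m3, m4}; fixed.
Sat(AF b) = {m0, m1, m3, m4}
Sat(¬r) = {m4}
Sat(¬b) = {m0, m2, m3, m4}
Sat(¬r ∧ ¬b) = {m4}
Sat((AF b) ∧ (¬r ∧ ¬b)) = {m4}
Sat(AX ((AF b) ∧ (¬r ∧ ¬b))) = {s : every successor in {m4}} = {m3}
m4 ∉ Sat(AX ((AF b) ∧ (¬r ∧ ¬b))) = {m3}, so the formula does not hold at m4.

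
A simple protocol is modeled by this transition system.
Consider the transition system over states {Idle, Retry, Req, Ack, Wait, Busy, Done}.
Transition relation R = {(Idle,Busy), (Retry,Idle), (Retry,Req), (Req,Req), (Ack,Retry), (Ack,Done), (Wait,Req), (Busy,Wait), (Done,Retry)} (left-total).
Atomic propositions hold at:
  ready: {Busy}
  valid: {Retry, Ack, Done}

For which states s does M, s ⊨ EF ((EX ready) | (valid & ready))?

{Idle, Retry, Ack, Done}

Sat(EX ready) = {s : some successor in {Busy}} = {Idle}
Sat(valid & ready) = ∅
Sat((EX ready) | (valid & ready)) = {Idle}
EF ((EX ready) | (valid & ready)): least fixpoint, start Z0 = {Idle}, add states with some successor in Z. Z1 = {Idle, Retry}; Z2 = {Idle, Retry, Ack, Done}; fixed.
Sat(EF ((EX ready) | (valid & ready))) = {Idle, Retry, Ack, Done}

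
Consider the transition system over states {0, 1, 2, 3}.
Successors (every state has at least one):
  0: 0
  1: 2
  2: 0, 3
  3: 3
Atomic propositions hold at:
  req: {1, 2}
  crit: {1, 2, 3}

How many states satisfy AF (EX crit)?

3

Sat(EX crit) = {s : some successor in {1, 2, 3}} = {1, 2, 3}
AF (EX crit): least fixpoint, start Z0 = {1, 2, 3}, add states with every successor in Z. Already a fixed point.
Sat(AF (EX crit)) = {1, 2, 3}
|Sat(AF (EX crit))| = |{1, 2, 3}| = 3.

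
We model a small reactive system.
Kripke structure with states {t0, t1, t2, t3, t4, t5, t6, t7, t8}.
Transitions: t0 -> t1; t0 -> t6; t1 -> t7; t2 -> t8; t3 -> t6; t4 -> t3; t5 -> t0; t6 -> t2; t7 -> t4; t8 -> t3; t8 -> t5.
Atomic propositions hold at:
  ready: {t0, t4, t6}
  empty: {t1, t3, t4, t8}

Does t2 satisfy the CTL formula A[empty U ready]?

A[empty U ready]: least fixpoint, start Z0 = Sat(ready) = {t0, t4, t6}, add states in Sat(empty) with every successor in Z. Z1 = {t0, t3, t4, t6}; fixed.
Sat(A[empty U ready]) = {t0, t3, t4, t6}
t2 ∉ Sat(A[empty U ready]) = {t0, t3, t4, t6}, so the formula does not hold at t2.

No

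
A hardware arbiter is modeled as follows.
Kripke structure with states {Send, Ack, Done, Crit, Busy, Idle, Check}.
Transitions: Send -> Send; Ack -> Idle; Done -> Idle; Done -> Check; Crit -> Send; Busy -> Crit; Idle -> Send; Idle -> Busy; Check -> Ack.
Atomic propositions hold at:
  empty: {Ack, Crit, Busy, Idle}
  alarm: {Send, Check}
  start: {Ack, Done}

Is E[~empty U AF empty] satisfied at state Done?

Yes

Sat(~empty) = {Send, Done, Check}
AF empty: least fixpoint, start Z0 = {Ack, Crit, Busy, Idle}, add states with every successor in Z. Z1 = {Ack, Crit, Busy, Idle, Check}; Z2 = {Ack, Done, Crit, Busy, Idle, Check}; fixed.
Sat(AF empty) = {Ack, Done, Crit, Busy, Idle, Check}
E[~empty U AF empty]: least fixpoint, start Z0 = Sat(AF empty) = {Ack, Done, Crit, Busy, Idle, Check}, add states in Sat(~empty) with some successor in Z. Already a fixed point.
Sat(E[~empty U AF empty]) = {Ack, Done, Crit, Busy, Idle, Check}
Done ∈ Sat(E[~empty U AF empty]) = {Ack, Done, Crit, Busy, Idle, Check}, so the formula holds at Done.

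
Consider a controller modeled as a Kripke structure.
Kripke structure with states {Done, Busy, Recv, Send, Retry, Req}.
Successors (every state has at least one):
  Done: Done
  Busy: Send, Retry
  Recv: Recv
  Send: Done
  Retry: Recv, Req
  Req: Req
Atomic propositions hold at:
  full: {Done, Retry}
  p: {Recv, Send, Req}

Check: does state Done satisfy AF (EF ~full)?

No

Sat(~full) = {Busy, Recv, Send, Req}
EF ~full: least fixpoint, start Z0 = {Busy, Recv, Send, Req}, add states with some successor in Z. Z1 = {Busy, Recv, Send, Retry, Req}; fixed.
Sat(EF ~full) = {Busy, Recv, Send, Retry, Req}
AF (EF ~full): least fixpoint, start Z0 = {Busy, Recv, Send, Retry, Req}, add states with every successor in Z. Already a fixed point.
Sat(AF (EF ~full)) = {Busy, Recv, Send, Retry, Req}
Done ∉ Sat(AF (EF ~full)) = {Busy, Recv, Send, Retry, Req}, so the formula does not hold at Done.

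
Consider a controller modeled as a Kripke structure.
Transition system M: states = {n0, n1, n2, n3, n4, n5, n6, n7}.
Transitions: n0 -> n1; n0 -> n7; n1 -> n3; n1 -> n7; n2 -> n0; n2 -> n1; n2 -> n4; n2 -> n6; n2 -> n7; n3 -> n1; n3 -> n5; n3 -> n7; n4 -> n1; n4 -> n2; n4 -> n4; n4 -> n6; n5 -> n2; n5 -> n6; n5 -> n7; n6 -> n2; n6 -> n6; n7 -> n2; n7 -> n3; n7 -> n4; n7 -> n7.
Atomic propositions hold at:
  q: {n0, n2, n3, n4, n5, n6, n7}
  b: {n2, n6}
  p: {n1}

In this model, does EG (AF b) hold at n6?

Yes

AF b: least fixpoint, start Z0 = {n2, n6}, add states with every successor in Z. Already a fixed point.
Sat(AF b) = {n2, n6}
EG (AF b): greatest fixpoint, start Z0 = {n2, n6}, keep only states in Sat with some successor in Z. Already a fixed point.
Sat(EG (AF b)) = {n2, n6}
n6 ∈ Sat(EG (AF b)) = {n2, n6}, so the formula holds at n6.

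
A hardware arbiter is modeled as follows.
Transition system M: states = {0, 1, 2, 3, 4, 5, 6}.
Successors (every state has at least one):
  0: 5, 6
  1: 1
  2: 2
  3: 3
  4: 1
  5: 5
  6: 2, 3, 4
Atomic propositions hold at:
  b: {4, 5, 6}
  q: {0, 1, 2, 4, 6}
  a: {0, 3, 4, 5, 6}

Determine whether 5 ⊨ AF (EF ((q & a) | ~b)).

No

Sat(q & a) = {0, 4, 6}
Sat(~b) = {0, 1, 2, 3}
Sat((q & a) | ~b) = {0, 1, 2, 3, 4, 6}
EF ((q & a) | ~b): least fixpoint, start Z0 = {0, 1, 2, 3, 4, 6}, add states with some successor in Z. Already a fixed point.
Sat(EF ((q & a) | ~b)) = {0, 1, 2, 3, 4, 6}
AF (EF ((q & a) | ~b)): least fixpoint, start Z0 = {0, 1, 2, 3, 4, 6}, add states with every successor in Z. Already a fixed point.
Sat(AF (EF ((q & a) | ~b))) = {0, 1, 2, 3, 4, 6}
5 ∉ Sat(AF (EF ((q & a) | ~b))) = {0, 1, 2, 3, 4, 6}, so the formula does not hold at 5.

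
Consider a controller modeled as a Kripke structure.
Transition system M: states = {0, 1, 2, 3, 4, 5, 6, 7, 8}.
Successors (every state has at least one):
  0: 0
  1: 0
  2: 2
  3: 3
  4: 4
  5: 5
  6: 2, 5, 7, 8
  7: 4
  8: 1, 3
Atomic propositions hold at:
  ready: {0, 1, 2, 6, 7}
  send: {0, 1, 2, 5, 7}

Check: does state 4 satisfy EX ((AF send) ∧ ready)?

AF send: least fixpoint, start Z0 = {0, 1, 2, 5, 7}, add states with every successor in Z. Already a fixed point.
Sat(AF send) = {0, 1, 2, 5, 7}
Sat((AF send) ∧ ready) = {0, 1, 2, 7}
Sat(EX ((AF send) ∧ ready)) = {s : some successor in {0, 1, 2, 7}} = {0, 1, 2, 6, 8}
4 ∉ Sat(EX ((AF send) ∧ ready)) = {0, 1, 2, 6, 8}, so the formula does not hold at 4.

No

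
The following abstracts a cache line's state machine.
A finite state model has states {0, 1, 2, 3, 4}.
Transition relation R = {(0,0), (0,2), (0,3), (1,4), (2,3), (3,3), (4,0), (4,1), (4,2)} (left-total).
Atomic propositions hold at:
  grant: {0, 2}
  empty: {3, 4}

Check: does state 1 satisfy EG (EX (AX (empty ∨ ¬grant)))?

No

Sat(¬grant) = {1, 3, 4}
Sat(empty ∨ ¬grant) = {1, 3, 4}
Sat(AX (empty ∨ ¬grant)) = {s : every successor in {1, 3, 4}} = {1, 2, 3}
Sat(EX (AX (empty ∨ ¬grant))) = {s : some successor in {1, 2, 3}} = {0, 2, 3, 4}
EG (EX (AX (empty ∨ ¬grant))): greatest fixpoint, start Z0 = {0, 2, 3, 4}, keep only states in Sat with some successor in Z. Already a fixed point.
Sat(EG (EX (AX (empty ∨ ¬grant)))) = {0, 2, 3, 4}
1 ∉ Sat(EG (EX (AX (empty ∨ ¬grant)))) = {0, 2, 3, 4}, so the formula does not hold at 1.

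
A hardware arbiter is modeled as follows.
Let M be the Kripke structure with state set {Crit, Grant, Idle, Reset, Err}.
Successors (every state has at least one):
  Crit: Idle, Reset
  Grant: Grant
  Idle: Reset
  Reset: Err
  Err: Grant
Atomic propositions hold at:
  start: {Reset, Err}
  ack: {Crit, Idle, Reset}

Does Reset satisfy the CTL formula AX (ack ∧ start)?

No

Sat(ack ∧ start) = {Reset}
Sat(AX (ack ∧ start)) = {s : every successor in {Reset}} = {Idle}
Reset ∉ Sat(AX (ack ∧ start)) = {Idle}, so the formula does not hold at Reset.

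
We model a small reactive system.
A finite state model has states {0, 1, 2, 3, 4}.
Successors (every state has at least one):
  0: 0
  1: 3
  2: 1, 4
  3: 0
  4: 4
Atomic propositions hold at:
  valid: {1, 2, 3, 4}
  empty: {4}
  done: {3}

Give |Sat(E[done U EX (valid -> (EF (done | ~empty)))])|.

4

Sat(~empty) = {0, 1, 2, 3}
Sat(done | ~empty) = {0, 1, 2, 3}
EF (done | ~empty): least fixpoint, start Z0 = {0, 1, 2, 3}, add states with some successor in Z. Already a fixed point.
Sat(EF (done | ~empty)) = {0, 1, 2, 3}
Sat(valid -> (EF (done | ~empty))) = {0, 1, 2, 3}
Sat(EX (valid -> (EF (done | ~empty)))) = {s : some successor in {0, 1, 2, 3}} = {0, 1, 2, 3}
E[done U EX (valid -> (EF (done | ~empty)))]: least fixpoint, start Z0 = Sat(EX (valid -> (EF (done | ~empty)))) = {0, 1, 2, 3}, add states in Sat(done) with some successor in Z. Already a fixed point.
Sat(E[done U EX (valid -> (EF (done | ~empty)))]) = {0, 1, 2, 3}
|Sat(E[done U EX (valid -> (EF (done | ~empty)))])| = |{0, 1, 2, 3}| = 4.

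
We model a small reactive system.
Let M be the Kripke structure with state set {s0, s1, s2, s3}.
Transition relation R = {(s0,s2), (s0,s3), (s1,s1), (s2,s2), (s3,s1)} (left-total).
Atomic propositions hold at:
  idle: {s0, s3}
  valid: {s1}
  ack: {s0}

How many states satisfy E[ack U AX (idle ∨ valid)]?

Sat(idle ∨ valid) = {s0, s1, s3}
Sat(AX (idle ∨ valid)) = {s : every successor in {s0, s1, s3}} = {s1, s3}
E[ack U AX (idle ∨ valid)]: least fixpoint, start Z0 = Sat(AX (idle ∨ valid)) = {s1, s3}, add states in Sat(ack) with some successor in Z. Z1 = {s0, s1, s3}; fixed.
Sat(E[ack U AX (idle ∨ valid)]) = {s0, s1, s3}
|Sat(E[ack U AX (idle ∨ valid)])| = |{s0, s1, s3}| = 3.

3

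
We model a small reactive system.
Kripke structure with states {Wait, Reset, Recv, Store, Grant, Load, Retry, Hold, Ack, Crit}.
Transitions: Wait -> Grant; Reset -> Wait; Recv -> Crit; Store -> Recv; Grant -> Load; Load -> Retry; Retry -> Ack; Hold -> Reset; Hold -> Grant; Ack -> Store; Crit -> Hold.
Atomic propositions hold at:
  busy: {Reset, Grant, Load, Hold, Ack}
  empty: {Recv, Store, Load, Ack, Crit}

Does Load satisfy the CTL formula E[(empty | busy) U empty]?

Yes

Sat(empty | busy) = {Reset, Recv, Store, Grant, Load, Hold, Ack, Crit}
E[(empty | busy) U empty]: least fixpoint, start Z0 = Sat(empty) = {Recv, Store, Load, Ack, Crit}, add states in Sat(empty | busy) with some successor in Z. Z1 = {Recv, Store, Grant, Load, Ack, Crit}; Z2 = {Recv, Store, Grant, Load, Hold, Ack, Crit}; fixed.
Sat(E[(empty | busy) U empty]) = {Recv, Store, Grant, Load, Hold, Ack, Crit}
Load ∈ Sat(E[(empty | busy) U empty]) = {Recv, Store, Grant, Load, Hold, Ack, Crit}, so the formula holds at Load.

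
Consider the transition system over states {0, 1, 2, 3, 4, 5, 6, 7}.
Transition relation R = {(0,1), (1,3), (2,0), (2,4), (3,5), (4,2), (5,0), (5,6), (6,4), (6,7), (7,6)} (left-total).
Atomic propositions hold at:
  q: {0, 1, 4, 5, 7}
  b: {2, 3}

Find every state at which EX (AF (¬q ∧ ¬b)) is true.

{5, 6, 7}

Sat(¬q) = {2, 3, 6}
Sat(¬b) = {0, 1, 4, 5, 6, 7}
Sat(¬q ∧ ¬b) = {6}
AF (¬q ∧ ¬b): least fixpoint, start Z0 = {6}, add states with every successor in Z. Z1 = {6, 7}; fixed.
Sat(AF (¬q ∧ ¬b)) = {6, 7}
Sat(EX (AF (¬q ∧ ¬b))) = {s : some successor in {6, 7}} = {5, 6, 7}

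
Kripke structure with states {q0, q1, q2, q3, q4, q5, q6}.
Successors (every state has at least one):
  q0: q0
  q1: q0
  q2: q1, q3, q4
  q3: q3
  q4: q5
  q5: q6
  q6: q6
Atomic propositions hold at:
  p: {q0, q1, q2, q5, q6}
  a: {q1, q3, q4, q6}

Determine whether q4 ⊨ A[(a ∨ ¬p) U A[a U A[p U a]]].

Sat(¬p) = {q3, q4}
Sat(a ∨ ¬p) = {q1, q3, q4, q6}
A[p U a]: least fixpoint, start Z0 = Sat(a) = {q1, q3, q4, q6}, add states in Sat(p) with every successor in Z. Z1 = {q1, q2, q3, q4, q5, q6}; fixed.
Sat(A[p U a]) = {q1, q2, q3, q4, q5, q6}
A[a U A[p U a]]: least fixpoint, start Z0 = Sat(A[p U a]) = {q1, q2, q3, q4, q5, q6}, add states in Sat(a) with every successor in Z. Already a fixed point.
Sat(A[a U A[p U a]]) = {q1, q2, q3, q4, q5, q6}
A[(a ∨ ¬p) U A[a U A[p U a]]]: least fixpoint, start Z0 = Sat(A[a U A[p U a]]) = {q1, q2, q3, q4, q5, q6}, add states in Sat(a ∨ ¬p) with every successor in Z. Already a fixed point.
Sat(A[(a ∨ ¬p) U A[a U A[p U a]]]) = {q1, q2, q3, q4, q5, q6}
q4 ∈ Sat(A[(a ∨ ¬p) U A[a U A[p U a]]]) = {q1, q2, q3, q4, q5, q6}, so the formula holds at q4.

Yes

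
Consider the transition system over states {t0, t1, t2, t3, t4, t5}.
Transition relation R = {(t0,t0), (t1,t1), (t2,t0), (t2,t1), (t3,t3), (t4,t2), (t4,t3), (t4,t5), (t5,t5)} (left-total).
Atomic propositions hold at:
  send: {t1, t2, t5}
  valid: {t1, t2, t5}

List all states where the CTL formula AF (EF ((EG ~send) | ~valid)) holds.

Sat(~send) = {t0, t3, t4}
EG ~send: greatest fixpoint, start Z0 = {t0, t3, t4}, keep only states in Sat with some successor in Z. Already a fixed point.
Sat(EG ~send) = {t0, t3, t4}
Sat(~valid) = {t0, t3, t4}
Sat((EG ~send) | ~valid) = {t0, t3, t4}
EF ((EG ~send) | ~valid): least fixpoint, start Z0 = {t0, t3, t4}, add states with some successor in Z. Z1 = {t0, t2, t3, t4}; fixed.
Sat(EF ((EG ~send) | ~valid)) = {t0, t2, t3, t4}
AF (EF ((EG ~send) | ~valid)): least fixpoint, start Z0 = {t0, t2, t3, t4}, add states with every successor in Z. Already a fixed point.
Sat(AF (EF ((EG ~send) | ~valid))) = {t0, t2, t3, t4}

{t0, t2, t3, t4}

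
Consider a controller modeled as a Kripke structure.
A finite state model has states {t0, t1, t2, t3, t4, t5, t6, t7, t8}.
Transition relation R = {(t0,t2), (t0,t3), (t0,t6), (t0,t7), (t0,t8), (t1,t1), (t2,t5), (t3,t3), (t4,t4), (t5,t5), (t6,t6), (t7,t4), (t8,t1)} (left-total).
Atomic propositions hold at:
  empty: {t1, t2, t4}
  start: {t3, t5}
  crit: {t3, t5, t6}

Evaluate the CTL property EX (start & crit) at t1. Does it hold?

Sat(start & crit) = {t3, t5}
Sat(EX (start & crit)) = {s : some successor in {t3, t5}} = {t0, t2, t3, t5}
t1 ∉ Sat(EX (start & crit)) = {t0, t2, t3, t5}, so the formula does not hold at t1.

No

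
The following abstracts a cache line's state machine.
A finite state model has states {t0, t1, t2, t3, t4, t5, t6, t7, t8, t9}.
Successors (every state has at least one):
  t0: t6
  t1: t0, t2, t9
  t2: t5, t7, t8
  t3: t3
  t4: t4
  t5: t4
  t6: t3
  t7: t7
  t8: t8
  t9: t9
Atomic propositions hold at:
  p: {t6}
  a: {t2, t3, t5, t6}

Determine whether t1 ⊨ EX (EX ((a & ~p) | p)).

Yes

Sat(~p) = {t0, t1, t2, t3, t4, t5, t7, t8, t9}
Sat(a & ~p) = {t2, t3, t5}
Sat((a & ~p) | p) = {t2, t3, t5, t6}
Sat(EX ((a & ~p) | p)) = {s : some successor in {t2, t3, t5, t6}} = {t0, t1, t2, t3, t6}
Sat(EX (EX ((a & ~p) | p))) = {s : some successor in {t0, t1, t2, t3, t6}} = {t0, t1, t3, t6}
t1 ∈ Sat(EX (EX ((a & ~p) | p))) = {t0, t1, t3, t6}, so the formula holds at t1.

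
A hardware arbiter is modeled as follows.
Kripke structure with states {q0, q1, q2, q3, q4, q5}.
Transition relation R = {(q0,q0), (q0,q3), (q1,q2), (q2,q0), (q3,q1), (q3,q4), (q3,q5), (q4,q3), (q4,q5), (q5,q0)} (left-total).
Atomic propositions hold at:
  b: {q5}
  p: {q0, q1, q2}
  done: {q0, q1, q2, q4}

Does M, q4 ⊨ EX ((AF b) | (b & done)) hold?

Yes

AF b: least fixpoint, start Z0 = {q5}, add states with every successor in Z. Already a fixed point.
Sat(AF b) = {q5}
Sat(b & done) = ∅
Sat((AF b) | (b & done)) = {q5}
Sat(EX ((AF b) | (b & done))) = {s : some successor in {q5}} = {q3, q4}
q4 ∈ Sat(EX ((AF b) | (b & done))) = {q3, q4}, so the formula holds at q4.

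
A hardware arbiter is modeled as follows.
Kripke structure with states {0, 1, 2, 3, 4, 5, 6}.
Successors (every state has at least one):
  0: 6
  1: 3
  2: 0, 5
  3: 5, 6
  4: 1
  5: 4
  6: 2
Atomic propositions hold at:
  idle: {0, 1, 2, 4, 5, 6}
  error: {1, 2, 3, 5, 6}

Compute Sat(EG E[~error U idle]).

Sat(~error) = {0, 4}
E[~error U idle]: least fixpoint, start Z0 = Sat(idle) = {0, 1, 2, 4, 5, 6}, add states in Sat(~error) with some successor in Z. Already a fixed point.
Sat(E[~error U idle]) = {0, 1, 2, 4, 5, 6}
EG E[~error U idle]: greatest fixpoint, start Z0 = {0, 1, 2, 4, 5, 6}, keep only states in Sat with some successor in Z. Z1 = {0, 2, 4, 5, 6}; Z2 = {0, 2, 5, 6}; Z3 = {0, 2, 6}; fixed.
Sat(EG E[~error U idle]) = {0, 2, 6}

{0, 2, 6}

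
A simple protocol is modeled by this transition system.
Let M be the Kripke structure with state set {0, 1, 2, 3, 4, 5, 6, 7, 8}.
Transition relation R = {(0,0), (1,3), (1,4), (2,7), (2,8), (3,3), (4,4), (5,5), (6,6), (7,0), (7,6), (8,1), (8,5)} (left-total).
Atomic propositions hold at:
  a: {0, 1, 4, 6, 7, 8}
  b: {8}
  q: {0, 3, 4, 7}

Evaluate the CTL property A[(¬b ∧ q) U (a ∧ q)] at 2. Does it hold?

No

Sat(¬b) = {0, 1, 2, 3, 4, 5, 6, 7}
Sat(¬b ∧ q) = {0, 3, 4, 7}
Sat(a ∧ q) = {0, 4, 7}
A[(¬b ∧ q) U (a ∧ q)]: least fixpoint, start Z0 = Sat((a ∧ q)) = {0, 4, 7}, add states in Sat(¬b ∧ q) with every successor in Z. Already a fixed point.
Sat(A[(¬b ∧ q) U (a ∧ q)]) = {0, 4, 7}
2 ∉ Sat(A[(¬b ∧ q) U (a ∧ q)]) = {0, 4, 7}, so the formula does not hold at 2.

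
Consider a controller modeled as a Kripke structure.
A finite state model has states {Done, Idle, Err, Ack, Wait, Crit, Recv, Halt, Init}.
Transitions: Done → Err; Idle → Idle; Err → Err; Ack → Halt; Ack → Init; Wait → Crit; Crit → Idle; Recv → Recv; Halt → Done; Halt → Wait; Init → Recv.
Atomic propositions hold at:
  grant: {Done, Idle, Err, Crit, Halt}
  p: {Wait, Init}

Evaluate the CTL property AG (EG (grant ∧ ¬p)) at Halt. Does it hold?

No

Sat(¬p) = {Done, Idle, Err, Ack, Crit, Recv, Halt}
Sat(grant ∧ ¬p) = {Done, Idle, Err, Crit, Halt}
EG (grant ∧ ¬p): greatest fixpoint, start Z0 = {Done, Idle, Err, Crit, Halt}, keep only states in Sat with some successor in Z. Already a fixed point.
Sat(EG (grant ∧ ¬p)) = {Done, Idle, Err, Crit, Halt}
AG (EG (grant ∧ ¬p)): greatest fixpoint, start Z0 = {Done, Idle, Err, Crit, Halt}, keep only states in Sat with every successor in Z. Z1 = {Done, Idle, Err, Crit}; fixed.
Sat(AG (EG (grant ∧ ¬p))) = {Done, Idle, Err, Crit}
Halt ∉ Sat(AG (EG (grant ∧ ¬p))) = {Done, Idle, Err, Crit}, so the formula does not hold at Halt.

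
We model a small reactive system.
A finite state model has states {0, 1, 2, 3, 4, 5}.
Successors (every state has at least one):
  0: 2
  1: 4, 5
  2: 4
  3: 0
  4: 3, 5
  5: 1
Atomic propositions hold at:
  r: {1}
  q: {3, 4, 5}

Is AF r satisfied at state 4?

AF r: least fixpoint, start Z0 = {1}, add states with every successor in Z. Z1 = {1, 5}; fixed.
Sat(AF r) = {1, 5}
4 ∉ Sat(AF r) = {1, 5}, so the formula does not hold at 4.

No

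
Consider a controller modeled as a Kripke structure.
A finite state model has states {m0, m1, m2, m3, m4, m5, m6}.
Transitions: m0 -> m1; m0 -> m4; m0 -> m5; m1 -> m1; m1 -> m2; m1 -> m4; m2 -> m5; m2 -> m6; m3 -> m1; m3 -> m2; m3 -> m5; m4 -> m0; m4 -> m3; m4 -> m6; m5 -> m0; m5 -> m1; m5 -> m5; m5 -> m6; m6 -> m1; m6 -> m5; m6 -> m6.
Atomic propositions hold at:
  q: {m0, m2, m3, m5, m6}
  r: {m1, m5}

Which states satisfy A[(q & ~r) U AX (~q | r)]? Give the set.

Sat(~r) = {m0, m2, m3, m4, m6}
Sat(q & ~r) = {m0, m2, m3, m6}
Sat(~q) = {m1, m4}
Sat(~q | r) = {m1, m4, m5}
Sat(AX (~q | r)) = {s : every successor in {m1, m4, m5}} = {m0}
A[(q & ~r) U AX (~q | r)]: least fixpoint, start Z0 = Sat(AX (~q | r)) = {m0}, add states in Sat(q & ~r) with every successor in Z. Already a fixed point.
Sat(A[(q & ~r) U AX (~q | r)]) = {m0}

{m0}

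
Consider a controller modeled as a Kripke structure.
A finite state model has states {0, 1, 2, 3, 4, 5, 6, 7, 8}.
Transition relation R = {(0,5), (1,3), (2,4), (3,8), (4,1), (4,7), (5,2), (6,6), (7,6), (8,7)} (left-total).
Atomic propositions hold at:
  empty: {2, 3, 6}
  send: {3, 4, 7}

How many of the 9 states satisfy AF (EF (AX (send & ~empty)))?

Sat(~empty) = {0, 1, 4, 5, 7, 8}
Sat(send & ~empty) = {4, 7}
Sat(AX (send & ~empty)) = {s : every successor in {4, 7}} = {2, 8}
EF (AX (send & ~empty)): least fixpoint, start Z0 = {2, 8}, add states with some successor in Z. Z1 = {2, 3, 5, 8}; Z2 = {0, 1, 2, 3, 5, 8}; Z3 = {0, 1, 2, 3, 4, 5, 8}; fixed.
Sat(EF (AX (send & ~empty))) = {0, 1, 2, 3, 4, 5, 8}
AF (EF (AX (send & ~empty))): least fixpoint, start Z0 = {0, 1, 2, 3, 4, 5, 8}, add states with every successor in Z. Already a fixed point.
Sat(AF (EF (AX (send & ~empty)))) = {0, 1, 2, 3, 4, 5, 8}
|Sat(AF (EF (AX (send & ~empty))))| = |{0, 1, 2, 3, 4, 5, 8}| = 7.

7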